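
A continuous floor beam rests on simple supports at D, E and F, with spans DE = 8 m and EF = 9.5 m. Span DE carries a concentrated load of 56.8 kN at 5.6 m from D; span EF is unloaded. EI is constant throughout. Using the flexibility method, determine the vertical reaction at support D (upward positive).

R_D = 12.41 kN

Release continuity at E by inserting a hinge; the redundant is the internal moment M_E. The primary structure is two simply-supported spans DE and EF.
End slopes at the hinge E, treating each span as simply supported:
  span DE: point load 56.8 at a = 5.6: Pab(L + a)/(6LEI) = 216.3/EI
  relative rotation θ_0 = (216.3 + 0)/EI = 216.3/EI
A unit hogging moment at E produces rotation L₁/(3EI) + L₂/(3EI) = 5.833/EI.
Slope continuity at E: θ_0 = M_E·5.833/EI, so M_E = 216.3/5.833 = 37.08 kN·m (hogging).
Span DE, ΣM about D with M_E applied at E: R_E^{DE}·8 = 318.1 + 37.08, so R_E^{DE} = 44.39 kN and R_D = 56.8 − 44.39 = 12.41 kN.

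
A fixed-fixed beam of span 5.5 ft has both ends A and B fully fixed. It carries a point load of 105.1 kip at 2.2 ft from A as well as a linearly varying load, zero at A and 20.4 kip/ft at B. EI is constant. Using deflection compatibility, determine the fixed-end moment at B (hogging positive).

Take the two fixed-end moments M_A, M_B as redundants; the released structure is the simple span AB.
End rotations of the released simple span under the applied load (×1/EI):
  at A: point load 105.1 at a = 2.2: Pab(L + b)/(6LEI) = 203.5/EI
  at B: point load 105.1 at a = 2.2: Pab(L + a)/(6LEI) = 178/EI
  at A: triangular load, peak 20.4: 7w₀L³/(360EI) = 66/EI
  at B: triangular load, peak 20.4: w₀L³/(45EI) = 75.42/EI
  θ_A0 = 269.5/EI,  θ_B0 = 253.5/EI
Flexibility coefficients: a unit moment at one end gives L/(3EI) there and L/(6EI) at the far end, so f₁₁ = f₂₂ = 1.833/EI and f₁₂ = f₂₁ = 0.9167/EI.
Compatibility — zero rotation at each built-in end:
  1.833 M_A + 0.9167 M_B = 269.5
  0.9167 M_A + 1.833 M_B = 253.5
Solving the pair gives M_A = 103.8 kip·ft and M_B = 86.35 kip·ft (hogging).

M_B = 86.35 kip·ft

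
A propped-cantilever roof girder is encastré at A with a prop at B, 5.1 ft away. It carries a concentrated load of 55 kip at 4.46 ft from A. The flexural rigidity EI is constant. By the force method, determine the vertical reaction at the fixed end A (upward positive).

R_A = 10.3 kip

Remove the prop at B; the released (primary) structure is a cantilever built in at A.
Primary-structure tip deflection at B by superposition:
  point load 55 at a = 4.46: Pa²(3L − a)/(6EI) = 1977/EI
Tip deflection under a unit load at B: L³/(3EI) = 44.22/EI.
Compatibility at B: δ_0 − R_B·δ_{BB} = 0, so R_B = 1977/44.22 = 44.7 kip.
Vertical equilibrium: R_A = ΣP − R_B = 55 − 44.7 = 10.3 kip.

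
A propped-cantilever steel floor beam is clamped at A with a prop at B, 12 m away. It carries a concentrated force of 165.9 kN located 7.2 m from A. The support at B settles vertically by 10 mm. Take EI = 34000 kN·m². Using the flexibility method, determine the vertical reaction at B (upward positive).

Choose R_B as the redundant. The primary structure is the cantilever fixed at A.
Primary-structure tip deflection at B by superposition:
  point load 165.9 at a = 7.2: Pa²(3L − a)/(6EI) = 41281/EI
Flexibility coefficient — unit upward force at B: δ_{BB} = L³/(3EI) = 576/EI.
With EI = 34000 kN·m²: δ_0 = 1.2142 m and δ_{BB} = 0.016941 m/kN.
Compatibility — the beam at B must follow the support down by 0.01 m: δ_0 − R_B·δ_{BB} = 0.01, so R_B = (1.2142 − 0.01)/0.016941 = 71.08 kN.

R_B = 71.08 kN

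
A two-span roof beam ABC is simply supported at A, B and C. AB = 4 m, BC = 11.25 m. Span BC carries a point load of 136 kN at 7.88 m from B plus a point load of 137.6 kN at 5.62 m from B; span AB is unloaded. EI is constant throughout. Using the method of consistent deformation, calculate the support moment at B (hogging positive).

Take M_B as the redundant. Released structure: two simple spans AB and BC with a hinge at B.
End slopes at the hinge B, treating each span as simply supported:
  span BC: point load 136 at a = 7.88: Pab(L + b)/(6LEI) = 782.2/EI
  span BC: point load 137.6 at a = 5.62: Pab(L + b)/(6LEI) = 1089/EI
  relative rotation θ_0 = (0 + 1871)/EI = 1871/EI
A unit hogging moment at B produces rotation L₁/(3EI) + L₂/(3EI) = 5.083/EI.
Slope continuity at B: θ_0 = M_B·5.083/EI, so M_B = 1871/5.083 = 368.1 kN·m (hogging).

M_B = 368.1 kN·m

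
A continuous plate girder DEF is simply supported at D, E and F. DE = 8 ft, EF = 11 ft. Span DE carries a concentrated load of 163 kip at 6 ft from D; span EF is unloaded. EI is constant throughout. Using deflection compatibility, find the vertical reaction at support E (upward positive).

Release continuity at E by inserting a hinge; the redundant is the internal moment M_E. The primary structure is two simply-supported spans DE and EF.
End slopes at the hinge E, treating each span as simply supported:
  span DE: point load 163 at a = 6: Pab(L + a)/(6LEI) = 570.5/EI
  relative rotation θ_0 = (570.5 + 0)/EI = 570.5/EI
A unit hogging moment at E produces rotation L₁/(3EI) + L₂/(3EI) = 6.333/EI.
Compatibility: M_E·(L₁+L₂)/(3EI) = θ_0, giving M_E = 90.08 kip·ft (hogging).
Span DE, ΣM about D with M_E applied at E: R_E^{DE}·8 = 978 + 90.08, so R_E^{DE} = 133.5 kip and R_D = 163 − 133.5 = 29.49 kip.
Span EF, ΣM about F: R_E^{EF}·11 = 0 + 90.08, so R_E^{EF} = 8.189 kip and R_F = 0 − 8.189 = -8.189 kip.
R_E = 133.5 + 8.189 = 141.7 kip.

R_E = 141.7 kip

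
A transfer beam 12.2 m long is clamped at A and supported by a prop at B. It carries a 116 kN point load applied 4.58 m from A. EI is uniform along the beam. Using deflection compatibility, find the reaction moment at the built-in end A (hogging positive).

Release the roller at B. Primary structure: cantilever fixed at A.
Downward deflection at the released point B due to the loads:
  point load 116 at a = 4.58: Pa²(3L − a)/(6EI) = 12986/EI
Flexibility coefficient — unit upward force at B: δ_{BB} = L³/(3EI) = 605.3/EI.
The prop prevents deflection at B: R_B = δ_0/δ_{BB} = 12986/605.3 = 21.45 kN.
Moment equilibrium about A: M_A = Σ(load moments about A) − R_B·L = 531.3 − 21.45×12.2 = 269.5 kN·m.

M_A = 269.5 kN·m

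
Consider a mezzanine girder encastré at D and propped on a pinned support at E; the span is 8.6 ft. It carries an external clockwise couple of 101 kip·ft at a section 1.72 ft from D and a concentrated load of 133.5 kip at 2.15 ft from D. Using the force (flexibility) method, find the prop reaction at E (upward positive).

Take the reaction at E as the redundant and release it; the primary structure is a cantilever fixed at D.
Downward deflection at the released point E due to the loads:
  clockwise couple 101 at a = 1.72: M₀a(2L − a)/(2EI) = 1345/EI
  point load 133.5 at a = 2.15: Pa²(3L − a)/(6EI) = 2432/EI
  δ_0 = 3777/EI
Tip deflection under a unit load at E: L³/(3EI) = 212/EI.
Compatibility at E: δ_0 − R_E·δ_{EE} = 0, so R_E = 3777/212 = 17.81 kip.

R_E = 17.81 kip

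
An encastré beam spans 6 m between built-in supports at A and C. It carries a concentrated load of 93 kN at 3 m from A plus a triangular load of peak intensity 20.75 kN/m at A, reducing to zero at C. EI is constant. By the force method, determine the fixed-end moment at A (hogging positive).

M_A = 107.1 kN·m

Release both end moments; the primary structure is a simply-supported span AC with redundants M_A and M_C.
End rotations of the released simple span under the applied load (×1/EI):
  at A: point load 93 at a = 3: Pab(L + b)/(6LEI) = 209.2/EI
  at C: point load 93 at a = 3: Pab(L + a)/(6LEI) = 209.2/EI
  at A: triangular load, peak 20.75: w₀L³/(45EI) = 99.6/EI
  at C: triangular load, peak 20.75: 7w₀L³/(360EI) = 87.15/EI
  θ_A0 = 308.9/EI,  θ_C0 = 296.4/EI
Flexibility coefficients: a unit moment at one end gives L/(3EI) there and L/(6EI) at the far end, so f₁₁ = f₂₂ = 2/EI and f₁₂ = f₂₁ = 1/EI.
Compatibility — zero rotation at each built-in end:
  2 M_A + 1 M_C = 308.9
  1 M_A + 2 M_C = 296.4
Solving the pair gives M_A = 107.1 kN·m and M_C = 94.65 kN·m (hogging).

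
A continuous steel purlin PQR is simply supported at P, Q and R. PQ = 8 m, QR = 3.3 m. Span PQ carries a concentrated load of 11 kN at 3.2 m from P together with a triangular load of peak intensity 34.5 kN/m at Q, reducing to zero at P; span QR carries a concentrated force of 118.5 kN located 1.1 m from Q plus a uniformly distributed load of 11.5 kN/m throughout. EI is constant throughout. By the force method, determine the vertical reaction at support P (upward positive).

R_P = 35.05 kN

Take M_Q as the redundant. Released structure: two simple spans PQ and QR with a hinge at Q.
Discontinuity in slope at Q on the released structure — sum the simple-span end rotations:
  span PQ: point load 11 at a = 3.2: Pab(L + a)/(6LEI) = 39.42/EI
  span PQ: triangular load, peak 34.5: w₀L³/(45EI) = 392.5/EI
  span QR: point load 118.5 at a = 1.1: Pab(L + b)/(6LEI) = 79.66/EI
  span QR: UDL 11.5: wL³/(24EI) = 17.22/EI
  relative rotation θ_0 = (432 + 96.88)/EI = 528.8/EI
A unit hogging moment at Q produces rotation L₁/(3EI) + L₂/(3EI) = 3.767/EI.
Slope continuity at Q: θ_0 = M_Q·3.767/EI, so M_Q = 528.8/3.767 = 140.4 kN·m (hogging).
Span PQ, ΣM about P with M_Q applied at Q: R_Q^{PQ}·8 = 771.2 + 140.4, so R_Q^{PQ} = 113.9 kN and R_P = 149 − 113.9 = 35.05 kN.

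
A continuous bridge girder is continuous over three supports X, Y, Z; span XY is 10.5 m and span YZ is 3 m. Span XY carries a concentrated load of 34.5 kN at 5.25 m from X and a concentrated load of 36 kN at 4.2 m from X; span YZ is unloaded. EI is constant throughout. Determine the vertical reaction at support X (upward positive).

R_X = 29.11 kN

Insert a hinge at Y; M_Y is the redundant, and each span becomes simply supported.
End slopes at the hinge Y, treating each span as simply supported:
  span XY: point load 34.5 at a = 5.25: Pab(L + a)/(6LEI) = 237.7/EI
  span XY: point load 36 at a = 4.2: Pab(L + a)/(6LEI) = 222.3/EI
  relative rotation θ_0 = (460 + 0)/EI = 460/EI
A unit hogging moment at Y produces rotation L₁/(3EI) + L₂/(3EI) = 4.5/EI.
Slope continuity at Y: θ_0 = M_Y·4.5/EI, so M_Y = 460/4.5 = 102.2 kN·m (hogging).
Span XY, ΣM about X with M_Y applied at Y: R_Y^{XY}·10.5 = 332.3 + 102.2, so R_Y^{XY} = 41.39 kN and R_X = 70.5 − 41.39 = 29.11 kN.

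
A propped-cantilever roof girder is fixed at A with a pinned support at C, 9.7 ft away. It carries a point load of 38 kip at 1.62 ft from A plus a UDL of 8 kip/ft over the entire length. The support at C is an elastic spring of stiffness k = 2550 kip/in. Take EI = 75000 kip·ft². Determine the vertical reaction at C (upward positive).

Remove the prop at C; the released (primary) structure is a cantilever built in at A.
Primary-structure tip deflection at C by superposition:
  point load 38 at a = 1.62: Pa²(3L − a)/(6EI) = 456.8/EI
  UDL 8: wL⁴/(8EI) = 8853/EI
  δ_0 = 9310/EI
Flexibility coefficient — unit upward force at C: δ_{CC} = L³/(3EI) = 304.2/EI.
With EI = 75000 kip·ft²: δ_0 = 0.12413 ft and δ_{CC} = 0.004056 ft/kip.
Compatibility — the spring shortens by R_C/k under the reaction it provides: δ_0 − R_C·δ_{CC} = R_C/k. With 1/k = 1/(2550×12) ft/kip = 0.000033 ft/kip, R_C = δ_0 / (δ_{CC} + 1/k) = 0.12413 / (0.004056 + 0.000033) = 30.36 kip.

R_C = 30.36 kip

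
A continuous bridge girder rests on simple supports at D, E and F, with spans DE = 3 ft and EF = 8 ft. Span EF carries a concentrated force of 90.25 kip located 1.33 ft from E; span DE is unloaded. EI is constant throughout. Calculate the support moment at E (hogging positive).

M_E = 66.73 kip·ft

Take M_E as the redundant. Released structure: two simple spans DE and EF with a hinge at E.
Discontinuity in slope at E on the released structure — sum the simple-span end rotations:
  span EF: point load 90.25 at a = 1.33: Pab(L + b)/(6LEI) = 244.7/EI
  relative rotation θ_0 = (0 + 244.7)/EI = 244.7/EI
A unit hogging moment at E produces rotation L₁/(3EI) + L₂/(3EI) = 3.667/EI.
Compatibility: M_E·(L₁+L₂)/(3EI) = θ_0, giving M_E = 66.73 kip·ft (hogging).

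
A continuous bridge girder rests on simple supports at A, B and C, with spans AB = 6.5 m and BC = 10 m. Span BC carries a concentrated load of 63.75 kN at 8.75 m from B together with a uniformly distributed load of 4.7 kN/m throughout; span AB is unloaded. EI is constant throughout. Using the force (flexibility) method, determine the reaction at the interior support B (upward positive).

R_B = 46.54 kN

Take M_B as the redundant. Released structure: two simple spans AB and BC with a hinge at B.
End slopes at the hinge B, treating each span as simply supported:
  span BC: point load 63.75 at a = 8.75: Pab(L + b)/(6LEI) = 130.7/EI
  span BC: UDL 4.7: wL³/(24EI) = 195.8/EI
  relative rotation θ_0 = (0 + 326.6)/EI = 326.6/EI
A unit hogging moment at B produces rotation L₁/(3EI) + L₂/(3EI) = 5.5/EI.
Slope continuity at B: θ_0 = M_B·5.5/EI, so M_B = 326.6/5.5 = 59.38 kN·m (hogging).
Span AB, ΣM about A with M_B applied at B: R_B^{AB}·6.5 = 0 + 59.38, so R_B^{AB} = 9.135 kN and R_A = 0 − 9.135 = -9.135 kN.
Span BC, ΣM about C: R_B^{BC}·10 = 314.7 + 59.38, so R_B^{BC} = 37.41 kN and R_C = 110.8 − 37.41 = 73.34 kN.
R_B = 9.135 + 37.41 = 46.54 kN.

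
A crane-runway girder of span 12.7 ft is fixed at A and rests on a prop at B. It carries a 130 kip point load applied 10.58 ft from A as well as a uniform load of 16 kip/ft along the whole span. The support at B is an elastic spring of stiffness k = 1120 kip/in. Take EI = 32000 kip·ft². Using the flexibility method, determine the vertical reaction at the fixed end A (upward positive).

R_A = 159.9 kip

Remove the prop at B; the released (primary) structure is a cantilever built in at A.
Deflection at B on the released cantilever, summing each load's contribution:
  point load 130 at a = 10.58: Pa²(3L − a)/(6EI) = 66744/EI
  UDL 16: wL⁴/(8EI) = 52029/EI
  δ_0 = 118773/EI
Tip deflection under a unit load at B: L³/(3EI) = 682.8/EI.
With EI = 32000 kip·ft²: δ_0 = 3.7117 ft and δ_{BB} = 0.021337 ft/kip.
Compatibility — the spring shortens by R_B/k under the reaction it provides: δ_0 − R_B·δ_{BB} = R_B/k. With 1/k = 1/(1120×12) ft/kip = 0.000074 ft/kip, R_B = δ_0 / (δ_{BB} + 1/k) = 3.7117 / (0.021337 + 0.000074) = 173.3 kip.
Vertical equilibrium: R_A = ΣP − R_B = 333.2 − 173.3 = 159.9 kip.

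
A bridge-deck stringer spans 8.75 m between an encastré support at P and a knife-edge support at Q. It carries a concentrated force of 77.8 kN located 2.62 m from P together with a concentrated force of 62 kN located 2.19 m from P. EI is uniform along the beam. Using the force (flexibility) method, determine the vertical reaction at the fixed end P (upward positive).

R_P = 125 kN

Take the reaction at Q as the redundant and release it; the primary structure is a cantilever fixed at P.
Downward deflection at the released point Q due to the loads:
  point load 77.8 at a = 2.62: Pa²(3L − a)/(6EI) = 2103/EI
  point load 62 at a = 2.19: Pa²(3L − a)/(6EI) = 1192/EI
  δ_0 = 3296/EI
Flexibility coefficient — unit upward force at Q: δ_{QQ} = L³/(3EI) = 223.3/EI.
Compatibility at Q: δ_0 − R_Q·δ_{QQ} = 0, so R_Q = 3296/223.3 = 14.76 kN.
Vertical equilibrium: R_P = ΣP − R_Q = 139.8 − 14.76 = 125 kN.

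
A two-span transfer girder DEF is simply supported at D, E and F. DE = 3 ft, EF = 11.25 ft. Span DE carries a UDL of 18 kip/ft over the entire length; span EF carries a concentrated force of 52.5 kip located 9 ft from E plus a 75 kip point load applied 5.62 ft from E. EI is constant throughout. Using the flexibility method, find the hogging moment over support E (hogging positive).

M_E = 174 kip·ft

Release continuity at E by inserting a hinge; the redundant is the internal moment M_E. The primary structure is two simply-supported spans DE and EF.
End slopes at the hinge E, treating each span as simply supported:
  span DE: UDL 18: wL³/(24EI) = 20.25/EI
  span EF: point load 52.5 at a = 9: Pab(L + b)/(6LEI) = 212.6/EI
  span EF: point load 75 at a = 5.62: Pab(L + b)/(6LEI) = 593.4/EI
  relative rotation θ_0 = (20.25 + 806.1)/EI = 826.3/EI
A unit hogging moment at E produces rotation L₁/(3EI) + L₂/(3EI) = 4.75/EI.
Compatibility: M_E·(L₁+L₂)/(3EI) = θ_0, giving M_E = 174 kip·ft (hogging).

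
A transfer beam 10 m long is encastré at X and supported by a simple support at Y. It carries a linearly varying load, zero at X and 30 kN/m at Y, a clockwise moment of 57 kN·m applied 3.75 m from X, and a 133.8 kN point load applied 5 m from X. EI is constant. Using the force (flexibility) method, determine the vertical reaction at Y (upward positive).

R_Y = 129.5 kN

Remove the prop at Y; the released (primary) structure is a cantilever built in at X.
Downward deflection at the released point Y due to the loads:
  triangular load, peak 30 at the free end: 11w₀L⁴/(120EI) = 27500/EI
  clockwise couple 57 at a = 3.75: M₀a(2L − a)/(2EI) = 1737/EI
  point load 133.8 at a = 5: Pa²(3L − a)/(6EI) = 13938/EI
  δ_0 = 43174/EI
Tip deflection under a unit load at Y: L³/(3EI) = 333.3/EI.
The prop prevents deflection at Y: R_Y = δ_0/δ_{YY} = 43174/333.3 = 129.5 kN.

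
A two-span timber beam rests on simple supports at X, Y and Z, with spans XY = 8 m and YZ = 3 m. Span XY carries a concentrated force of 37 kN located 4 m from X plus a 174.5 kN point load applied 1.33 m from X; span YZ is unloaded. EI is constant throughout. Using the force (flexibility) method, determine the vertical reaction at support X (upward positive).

Release continuity at Y by inserting a hinge; the redundant is the internal moment M_Y. The primary structure is two simply-supported spans XY and YZ.
End slopes at the hinge Y, treating each span as simply supported:
  span XY: point load 37 at a = 4: Pab(L + a)/(6LEI) = 148/EI
  span XY: point load 174.5 at a = 1.33: Pab(L + a)/(6LEI) = 300.9/EI
  relative rotation θ_0 = (448.9 + 0)/EI = 448.9/EI
A unit hogging moment at Y produces rotation L₁/(3EI) + L₂/(3EI) = 3.667/EI.
Slope continuity at Y: θ_0 = M_Y·3.667/EI, so M_Y = 448.9/3.667 = 122.4 kN·m (hogging).
Span XY, ΣM about X with M_Y applied at Y: R_Y^{XY}·8 = 380.1 + 122.4, so R_Y^{XY} = 62.81 kN and R_X = 211.5 − 62.81 = 148.7 kN.

R_X = 148.7 kN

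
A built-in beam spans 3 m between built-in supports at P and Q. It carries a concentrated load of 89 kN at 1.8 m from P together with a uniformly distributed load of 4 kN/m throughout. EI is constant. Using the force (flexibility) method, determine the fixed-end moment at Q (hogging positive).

Release both end moments; the primary structure is a simply-supported span PQ with redundants M_P and M_Q.
On the primary (simply-supported) span, the end slopes from the loading are:
  at P: point load 89 at a = 1.8: Pab(L + b)/(6LEI) = 44.86/EI
  at Q: point load 89 at a = 1.8: Pab(L + a)/(6LEI) = 51.26/EI
  at P: UDL 4: wL³/(24EI) = 4.5/EI
  at Q: UDL 4: wL³/(24EI) = 4.5/EI
  θ_P0 = 49.36/EI,  θ_Q0 = 55.76/EI
Flexibility coefficients: a unit moment at one end gives L/(3EI) there and L/(6EI) at the far end, so f₁₁ = f₂₂ = 1/EI and f₁₂ = f₂₁ = 0.5/EI.
Compatibility — zero rotation at each built-in end:
  1 M_P + 0.5 M_Q = 49.36
  0.5 M_P + 1 M_Q = 55.76
Solving the pair gives M_P = 28.63 kN·m and M_Q = 41.45 kN·m (hogging).

M_Q = 41.45 kN·m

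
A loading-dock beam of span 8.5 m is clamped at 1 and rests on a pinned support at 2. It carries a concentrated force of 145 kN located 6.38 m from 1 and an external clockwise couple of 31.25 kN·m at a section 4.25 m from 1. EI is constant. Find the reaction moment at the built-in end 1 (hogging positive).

M_1 = 140.2 kN·m

Take the reaction at 2 as the redundant and release it; the primary structure is a cantilever fixed at 1.
Downward deflection at the released point 2 due to the loads:
  point load 145 at a = 6.38: Pa²(3L − a)/(6EI) = 18808/EI
  clockwise couple 31.25 at a = 4.25: M₀a(2L − a)/(2EI) = 846.7/EI
  δ_0 = 19655/EI
Flexibility coefficient — unit upward force at 2: δ_{22} = L³/(3EI) = 204.7/EI.
The prop prevents deflection at 2: R_2 = δ_0/δ_{22} = 19655/204.7 = 96.01 kN.
Moment equilibrium about 1: M_1 = Σ(load moments about 1) − R_2·L = 956.4 − 96.01×8.5 = 140.2 kN·m.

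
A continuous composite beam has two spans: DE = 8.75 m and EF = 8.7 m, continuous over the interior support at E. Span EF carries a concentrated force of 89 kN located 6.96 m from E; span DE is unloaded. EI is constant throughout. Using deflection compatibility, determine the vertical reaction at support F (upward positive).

R_F = 66.94 kN

Take M_E as the redundant. Released structure: two simple spans DE and EF with a hinge at E.
Rotations at E on the released spans (each span's end-slope, ×1/EI):
  span EF: point load 89 at a = 6.96: Pab(L + b)/(6LEI) = 215.6/EI
  relative rotation θ_0 = (0 + 215.6)/EI = 215.6/EI
A unit hogging moment at E produces rotation L₁/(3EI) + L₂/(3EI) = 5.817/EI.
Slope continuity at E: θ_0 = M_E·5.817/EI, so M_E = 215.6/5.817 = 37.06 kN·m (hogging).
Span EF, ΣM about F: R_E^{EF}·8.7 = 154.9 + 37.06, so R_E^{EF} = 22.06 kN and R_F = 89 − 22.06 = 66.94 kN.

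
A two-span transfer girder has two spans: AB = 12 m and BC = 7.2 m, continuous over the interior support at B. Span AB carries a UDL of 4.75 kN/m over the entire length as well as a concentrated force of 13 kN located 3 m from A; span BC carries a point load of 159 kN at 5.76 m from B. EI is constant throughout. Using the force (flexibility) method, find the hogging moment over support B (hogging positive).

Take M_B as the redundant. Released structure: two simple spans AB and BC with a hinge at B.
End slopes at the hinge B, treating each span as simply supported:
  span AB: UDL 4.75: wL³/(24EI) = 342/EI
  span AB: point load 13 at a = 3: Pab(L + a)/(6LEI) = 73.12/EI
  span BC: point load 159 at a = 5.76: Pab(L + b)/(6LEI) = 263.8/EI
  relative rotation θ_0 = (415.1 + 263.8)/EI = 678.9/EI
A unit hogging moment at B produces rotation L₁/(3EI) + L₂/(3EI) = 6.4/EI.
Slope continuity at B: θ_0 = M_B·6.4/EI, so M_B = 678.9/6.4 = 106.1 kN·m (hogging).

M_B = 106.1 kN·m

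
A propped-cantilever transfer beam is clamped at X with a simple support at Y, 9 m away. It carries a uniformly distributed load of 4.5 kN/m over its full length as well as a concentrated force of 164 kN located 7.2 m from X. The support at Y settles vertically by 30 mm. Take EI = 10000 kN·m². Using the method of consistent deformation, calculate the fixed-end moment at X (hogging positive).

Choose R_Y as the redundant. The primary structure is the cantilever fixed at X.
Primary-structure tip deflection at Y by superposition:
  UDL 4.5: wL⁴/(8EI) = 3691/EI
  point load 164 at a = 7.2: Pa²(3L − a)/(6EI) = 28056/EI
  δ_0 = 31746/EI
Flexibility coefficient — unit upward force at Y: δ_{YY} = L³/(3EI) = 243/EI.
With EI = 10000 kN·m²: δ_0 = 3.1746 m and δ_{YY} = 0.0243 m/kN.
Compatibility — the beam at Y must follow the support down by 0.03 m: δ_0 − R_Y·δ_{YY} = 0.03, so R_Y = (3.1746 − 0.03)/0.0243 = 129.4 kN.
Moment equilibrium about X: M_X = Σ(load moments about X) − R_Y·L = 1363 − 129.4×9 = 198.4 kN·m.

M_X = 198.4 kN·m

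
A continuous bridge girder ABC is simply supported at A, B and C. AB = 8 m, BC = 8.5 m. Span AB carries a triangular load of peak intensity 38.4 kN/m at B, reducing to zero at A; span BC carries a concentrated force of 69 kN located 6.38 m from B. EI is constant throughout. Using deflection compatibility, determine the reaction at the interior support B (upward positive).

R_B = 147.5 kN

Release continuity at B by inserting a hinge; the redundant is the internal moment M_B. The primary structure is two simply-supported spans AB and BC.
Rotations at B on the released spans (each span's end-slope, ×1/EI):
  span AB: triangular load, peak 38.4: w₀L³/(45EI) = 436.9/EI
  span BC: point load 69 at a = 6.38: Pab(L + b)/(6LEI) = 194.3/EI
  relative rotation θ_0 = (436.9 + 194.3)/EI = 631.2/EI
A unit hogging moment at B produces rotation L₁/(3EI) + L₂/(3EI) = 5.5/EI.
Compatibility: M_B·(L₁+L₂)/(3EI) = θ_0, giving M_B = 114.8 kN·m (hogging).
Span AB, ΣM about A with M_B applied at B: R_B^{AB}·8 = 819.2 + 114.8, so R_B^{AB} = 116.7 kN and R_A = 153.6 − 116.7 = 36.85 kN.
Span BC, ΣM about C: R_B^{BC}·8.5 = 146.3 + 114.8, so R_B^{BC} = 30.71 kN and R_C = 69 − 30.71 = 38.29 kN.
R_B = 116.7 + 30.71 = 147.5 kN.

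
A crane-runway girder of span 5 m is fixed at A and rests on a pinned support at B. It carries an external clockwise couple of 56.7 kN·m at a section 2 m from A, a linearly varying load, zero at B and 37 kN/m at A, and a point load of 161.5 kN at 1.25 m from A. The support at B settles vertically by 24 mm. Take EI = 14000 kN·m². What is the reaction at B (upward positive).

R_B = 35.2 kN

Remove the prop at B; the released (primary) structure is a cantilever built in at A.
Free-end deflection of the primary structure under the applied loading (downward +):
  clockwise couple 56.7 at a = 2: M₀a(2L − a)/(2EI) = 453.6/EI
  triangular load, peak 37 at the fixed end: w₀L⁴/(30EI) = 770.8/EI
  point load 161.5 at a = 1.25: Pa²(3L − a)/(6EI) = 578.3/EI
  δ_0 = 1803/EI
Tip deflection under a unit load at B: L³/(3EI) = 41.67/EI.
With EI = 14000 kN·m²: δ_0 = 0.12877 m and δ_{BB} = 0.002976 m/kN.
Compatibility — the beam at B must follow the support down by 0.024 m: δ_0 − R_B·δ_{BB} = 0.024, so R_B = (0.12877 − 0.024)/0.002976 = 35.2 kN.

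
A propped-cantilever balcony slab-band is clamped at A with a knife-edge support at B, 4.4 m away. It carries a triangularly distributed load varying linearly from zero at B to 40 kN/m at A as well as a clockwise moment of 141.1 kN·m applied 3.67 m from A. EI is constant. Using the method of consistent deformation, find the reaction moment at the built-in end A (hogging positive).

M_A = -13.1 kN·m

Release the roller at B. Primary structure: cantilever fixed at A.
Downward deflection at the released point B due to the loads:
  triangular load, peak 40 at the fixed end: w₀L⁴/(30EI) = 499.7/EI
  clockwise couple 141.1 at a = 3.67: M₀a(2L − a)/(2EI) = 1328/EI
  δ_0 = 1828/EI
Tip deflection under a unit load at B: L³/(3EI) = 28.39/EI.
The prop prevents deflection at B: R_B = δ_0/δ_{BB} = 1828/28.39 = 64.38 kN.
Moment equilibrium about A: M_A = Σ(load moments about A) − R_B·L = 270.2 − 64.38×4.4 = -13.1 kN·m.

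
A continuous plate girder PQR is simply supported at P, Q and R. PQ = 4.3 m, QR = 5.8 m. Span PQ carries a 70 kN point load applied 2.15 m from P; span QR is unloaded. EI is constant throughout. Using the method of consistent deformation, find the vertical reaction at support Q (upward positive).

Insert a hinge at Q; M_Q is the redundant, and each span becomes simply supported.
End slopes at the hinge Q, treating each span as simply supported:
  span PQ: point load 70 at a = 2.15: Pab(L + a)/(6LEI) = 80.89/EI
  relative rotation θ_0 = (80.89 + 0)/EI = 80.89/EI
A unit hogging moment at Q produces rotation L₁/(3EI) + L₂/(3EI) = 3.367/EI.
Compatibility: M_Q·(L₁+L₂)/(3EI) = θ_0, giving M_Q = 24.03 kN·m (hogging).
Span PQ, ΣM about P with M_Q applied at Q: R_Q^{PQ}·4.3 = 150.5 + 24.03, so R_Q^{PQ} = 40.59 kN and R_P = 70 − 40.59 = 29.41 kN.
Span QR, ΣM about R: R_Q^{QR}·5.8 = 0 + 24.03, so R_Q^{QR} = 4.143 kN and R_R = 0 − 4.143 = -4.143 kN.
R_Q = 40.59 + 4.143 = 44.73 kN.

R_Q = 44.73 kN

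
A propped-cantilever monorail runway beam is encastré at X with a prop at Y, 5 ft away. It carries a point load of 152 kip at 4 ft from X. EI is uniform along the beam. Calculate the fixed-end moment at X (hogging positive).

M_X = 72.96 kip·ft

Remove the prop at Y; the released (primary) structure is a cantilever built in at X.
Primary-structure tip deflection at Y by superposition:
  point load 152 at a = 4: Pa²(3L − a)/(6EI) = 4459/EI
Tip deflection under a unit load at Y: L³/(3EI) = 41.67/EI.
Compatibility at Y: δ_0 − R_Y·δ_{YY} = 0, so R_Y = 4459/41.67 = 107 kip.
Moment equilibrium about X: M_X = Σ(load moments about X) − R_Y·L = 608 − 107×5 = 72.96 kip·ft.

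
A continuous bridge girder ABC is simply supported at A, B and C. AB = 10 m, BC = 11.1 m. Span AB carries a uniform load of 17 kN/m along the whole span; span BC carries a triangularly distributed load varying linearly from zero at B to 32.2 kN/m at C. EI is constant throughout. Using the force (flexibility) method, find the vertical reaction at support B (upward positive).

Release continuity at B by inserting a hinge; the redundant is the internal moment M_B. The primary structure is two simply-supported spans AB and BC.
Rotations at B on the released spans (each span's end-slope, ×1/EI):
  span AB: UDL 17: wL³/(24EI) = 708.3/EI
  span BC: triangular load, peak 32.2: 7w₀L³/(360EI) = 856.3/EI
  relative rotation θ_0 = (708.3 + 856.3)/EI = 1565/EI
A unit hogging moment at B produces rotation L₁/(3EI) + L₂/(3EI) = 7.033/EI.
Slope continuity at B: θ_0 = M_B·7.033/EI, so M_B = 1565/7.033 = 222.5 kN·m (hogging).
Span AB, ΣM about A with M_B applied at B: R_B^{AB}·10 = 850 + 222.5, so R_B^{AB} = 107.2 kN and R_A = 170 − 107.2 = 62.75 kN.
Span BC, ΣM about C: R_B^{BC}·11.1 = 661.2 + 222.5, so R_B^{BC} = 79.61 kN and R_C = 178.7 − 79.61 = 99.1 kN.
R_B = 107.2 + 79.61 = 186.9 kN.

R_B = 186.9 kN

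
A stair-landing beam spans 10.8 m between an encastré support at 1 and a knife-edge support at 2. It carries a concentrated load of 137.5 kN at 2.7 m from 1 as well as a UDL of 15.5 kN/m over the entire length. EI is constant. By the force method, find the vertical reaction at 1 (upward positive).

R_1 = 230.3 kN

Release the roller at 2. Primary structure: cantilever fixed at 1.
Primary-structure tip deflection at 2 by superposition:
  point load 137.5 at a = 2.7: Pa²(3L − a)/(6EI) = 4962/EI
  UDL 15.5: wL⁴/(8EI) = 26359/EI
  δ_0 = 31321/EI
Tip deflection under a unit load at 2: L³/(3EI) = 419.9/EI.
Compatibility at 2: δ_0 − R_2·δ_{22} = 0, so R_2 = 31321/419.9 = 74.59 kN.
Vertical equilibrium: R_1 = ΣP − R_2 = 304.9 − 74.59 = 230.3 kN.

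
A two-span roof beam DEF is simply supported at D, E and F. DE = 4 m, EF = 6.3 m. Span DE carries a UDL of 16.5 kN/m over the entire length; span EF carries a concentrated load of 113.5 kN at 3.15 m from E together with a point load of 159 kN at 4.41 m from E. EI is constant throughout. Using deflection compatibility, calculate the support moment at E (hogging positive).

Release continuity at E by inserting a hinge; the redundant is the internal moment M_E. The primary structure is two simply-supported spans DE and EF.
Rotations at E on the released spans (each span's end-slope, ×1/EI):
  span DE: UDL 16.5: wL³/(24EI) = 44/EI
  span EF: point load 113.5 at a = 3.15: Pab(L + b)/(6LEI) = 281.6/EI
  span EF: point load 159 at a = 4.41: Pab(L + b)/(6LEI) = 287.1/EI
  relative rotation θ_0 = (44 + 568.7)/EI = 612.7/EI
A unit hogging moment at E produces rotation L₁/(3EI) + L₂/(3EI) = 3.433/EI.
Slope continuity at E: θ_0 = M_E·3.433/EI, so M_E = 612.7/3.433 = 178.5 kN·m (hogging).

M_E = 178.5 kN·m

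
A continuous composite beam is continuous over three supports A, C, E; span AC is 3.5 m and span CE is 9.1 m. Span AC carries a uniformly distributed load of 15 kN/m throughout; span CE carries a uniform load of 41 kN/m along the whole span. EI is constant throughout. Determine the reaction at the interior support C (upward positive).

R_C = 336.6 kN

Release continuity at C by inserting a hinge; the redundant is the internal moment M_C. The primary structure is two simply-supported spans AC and CE.
Rotations at C on the released spans (each span's end-slope, ×1/EI):
  span AC: UDL 15: wL³/(24EI) = 26.8/EI
  span CE: UDL 41: wL³/(24EI) = 1287/EI
  relative rotation θ_0 = (26.8 + 1287)/EI = 1314/EI
A unit hogging moment at C produces rotation L₁/(3EI) + L₂/(3EI) = 4.2/EI.
Compatibility: M_C·(L₁+L₂)/(3EI) = θ_0, giving M_C = 312.9 kN·m (hogging).
Span AC, ΣM about A with M_C applied at C: R_C^{AC}·3.5 = 91.88 + 312.9, so R_C^{AC} = 115.6 kN and R_A = 52.5 − 115.6 = -63.15 kN.
Span CE, ΣM about E: R_C^{CE}·9.1 = 1698 + 312.9, so R_C^{CE} = 220.9 kN and R_E = 373.1 − 220.9 = 152.2 kN.
R_C = 115.6 + 220.9 = 336.6 kN.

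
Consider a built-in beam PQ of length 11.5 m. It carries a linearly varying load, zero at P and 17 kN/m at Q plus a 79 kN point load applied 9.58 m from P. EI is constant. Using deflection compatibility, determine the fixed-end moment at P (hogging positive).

Take the two fixed-end moments M_P, M_Q as redundants; the released structure is the simple span PQ.
Simple-span end rotations at P and Q under the given loads:
  at P: triangular load, peak 17: 7w₀L³/(360EI) = 502.7/EI
  at Q: triangular load, peak 17: w₀L³/(45EI) = 574.6/EI
  at P: point load 79 at a = 9.58: Pab(L + b)/(6LEI) = 282.6/EI
  at Q: point load 79 at a = 9.58: Pab(L + a)/(6LEI) = 443.9/EI
  θ_P0 = 785.4/EI,  θ_Q0 = 1018/EI
Flexibility coefficients: a unit moment at one end gives L/(3EI) there and L/(6EI) at the far end, so f₁₁ = f₂₂ = 3.833/EI and f₁₂ = f₂₁ = 1.917/EI.
Compatibility — zero rotation at each built-in end:
  3.833 M_P + 1.917 M_Q = 785.4
  1.917 M_P + 3.833 M_Q = 1018
Solving the pair gives M_P = 96.04 kN·m and M_Q = 217.7 kN·m (hogging).

M_P = 96.04 kN·m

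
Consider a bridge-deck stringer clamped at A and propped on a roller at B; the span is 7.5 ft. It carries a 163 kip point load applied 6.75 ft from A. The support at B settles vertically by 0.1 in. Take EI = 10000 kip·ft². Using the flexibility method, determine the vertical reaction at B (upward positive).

Take the reaction at B as the redundant and release it; the primary structure is a cantilever fixed at A.
Downward deflection at the released point B due to the loads:
  point load 163 at a = 6.75: Pa²(3L − a)/(6EI) = 19495/EI
Tip deflection under a unit load at B: L³/(3EI) = 140.6/EI.
With EI = 10000 kip·ft²: δ_0 = 1.9495 ft and δ_{BB} = 0.014063 ft/kip.
Compatibility — the beam at B must follow the support down by 0.008333 ft: δ_0 − R_B·δ_{BB} = 0.008333, so R_B = (1.9495 − 0.008333)/0.014063 = 138 kip.

R_B = 138 kip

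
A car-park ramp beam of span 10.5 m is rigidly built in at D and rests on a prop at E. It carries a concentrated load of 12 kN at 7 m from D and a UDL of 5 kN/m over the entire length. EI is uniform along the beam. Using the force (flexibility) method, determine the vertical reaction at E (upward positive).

Take the reaction at E as the redundant and release it; the primary structure is a cantilever fixed at D.
Primary-structure tip deflection at E by superposition:
  point load 12 at a = 7: Pa²(3L − a)/(6EI) = 2401/EI
  UDL 5: wL⁴/(8EI) = 7597/EI
  δ_0 = 9998/EI
Tip deflection under a unit load at E: L³/(3EI) = 385.9/EI.
The prop prevents deflection at E: R_E = δ_0/δ_{EE} = 9998/385.9 = 25.91 kN.

R_E = 25.91 kN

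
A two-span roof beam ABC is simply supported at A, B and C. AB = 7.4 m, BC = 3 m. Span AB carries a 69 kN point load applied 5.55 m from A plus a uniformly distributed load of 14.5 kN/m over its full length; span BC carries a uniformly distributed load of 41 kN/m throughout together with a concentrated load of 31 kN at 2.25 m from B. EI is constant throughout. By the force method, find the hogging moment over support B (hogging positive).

M_B = 146.7 kN·m

Insert a hinge at B; M_B is the redundant, and each span becomes simply supported.
Discontinuity in slope at B on the released structure — sum the simple-span end rotations:
  span AB: point load 69 at a = 5.55: Pab(L + a)/(6LEI) = 206.6/EI
  span AB: UDL 14.5: wL³/(24EI) = 244.8/EI
  span BC: UDL 41: wL³/(24EI) = 46.12/EI
  span BC: point load 31 at a = 2.25: Pab(L + b)/(6LEI) = 10.9/EI
  relative rotation θ_0 = (451.5 + 57.02)/EI = 508.5/EI
A unit hogging moment at B produces rotation L₁/(3EI) + L₂/(3EI) = 3.467/EI.
Slope continuity at B: θ_0 = M_B·3.467/EI, so M_B = 508.5/3.467 = 146.7 kN·m (hogging).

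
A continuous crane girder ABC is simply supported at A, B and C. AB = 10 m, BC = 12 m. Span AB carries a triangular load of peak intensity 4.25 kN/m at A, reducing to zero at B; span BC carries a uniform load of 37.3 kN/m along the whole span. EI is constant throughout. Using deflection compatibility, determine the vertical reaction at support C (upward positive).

Take M_B as the redundant. Released structure: two simple spans AB and BC with a hinge at B.
End slopes at the hinge B, treating each span as simply supported:
  span AB: triangular load, peak 4.25: 7w₀L³/(360EI) = 82.64/EI
  span BC: UDL 37.3: wL³/(24EI) = 2686/EI
  relative rotation θ_0 = (82.64 + 2686)/EI = 2768/EI
A unit hogging moment at B produces rotation L₁/(3EI) + L₂/(3EI) = 7.333/EI.
Compatibility: M_B·(L₁+L₂)/(3EI) = θ_0, giving M_B = 377.5 kN·m (hogging).
Span BC, ΣM about C: R_B^{BC}·12 = 2686 + 377.5, so R_B^{BC} = 255.3 kN and R_C = 447.6 − 255.3 = 192.3 kN.

R_C = 192.3 kN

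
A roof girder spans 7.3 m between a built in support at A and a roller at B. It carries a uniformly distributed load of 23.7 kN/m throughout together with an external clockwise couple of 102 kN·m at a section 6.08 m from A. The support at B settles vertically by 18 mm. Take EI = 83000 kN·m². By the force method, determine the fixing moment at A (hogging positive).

M_A = 195.3 kN·m

Release the roller at B. Primary structure: cantilever fixed at A.
Downward deflection at the released point B due to the loads:
  UDL 23.7: wL⁴/(8EI) = 8413/EI
  clockwise couple 102 at a = 6.08: M₀a(2L − a)/(2EI) = 2642/EI
  δ_0 = 11055/EI
Tip deflection under a unit load at B: L³/(3EI) = 129.7/EI.
With EI = 83000 kN·m²: δ_0 = 0.13319 m and δ_{BB} = 0.001562 m/kN.
Compatibility — the beam at B must follow the support down by 0.018 m: δ_0 − R_B·δ_{BB} = 0.018, so R_B = (0.13319 − 0.018)/0.001562 = 73.73 kN.
Moment equilibrium about A: M_A = Σ(load moments about A) − R_B·L = 733.5 − 73.73×7.3 = 195.3 kN·m.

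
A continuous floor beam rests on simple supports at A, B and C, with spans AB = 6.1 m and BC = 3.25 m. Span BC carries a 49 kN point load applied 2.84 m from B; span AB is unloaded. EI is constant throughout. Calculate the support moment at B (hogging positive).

Release continuity at B by inserting a hinge; the redundant is the internal moment M_B. The primary structure is two simply-supported spans AB and BC.
End slopes at the hinge B, treating each span as simply supported:
  span BC: point load 49 at a = 2.84: Pab(L + b)/(6LEI) = 10.71/EI
  relative rotation θ_0 = (0 + 10.71)/EI = 10.71/EI
A unit hogging moment at B produces rotation L₁/(3EI) + L₂/(3EI) = 3.117/EI.
Compatibility: M_B·(L₁+L₂)/(3EI) = θ_0, giving M_B = 3.436 kN·m (hogging).

M_B = 3.436 kN·m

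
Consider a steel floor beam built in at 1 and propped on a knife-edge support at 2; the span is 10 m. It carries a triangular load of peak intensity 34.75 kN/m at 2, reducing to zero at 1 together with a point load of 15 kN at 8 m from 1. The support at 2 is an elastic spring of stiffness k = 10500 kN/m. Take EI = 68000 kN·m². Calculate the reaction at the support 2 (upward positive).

Take the reaction at 2 as the redundant and release it; the primary structure is a cantilever fixed at 1.
Downward deflection at the released point 2 due to the loads:
  triangular load, peak 34.75 at the free end: 11w₀L⁴/(120EI) = 31854/EI
  point load 15 at a = 8: Pa²(3L − a)/(6EI) = 3520/EI
  δ_0 = 35374/EI
Flexibility coefficient — unit upward force at 2: δ_{22} = L³/(3EI) = 333.3/EI.
With EI = 68000 kN·m²: δ_0 = 0.52021 m and δ_{22} = 0.004902 m/kN.
Compatibility — the spring shortens by R_2/k under the reaction it provides: δ_0 − R_2·δ_{22} = R_2/k. With 1/k = 0.000095 m/kN, R_2 = δ_0 / (δ_{22} + 1/k) = 0.52021 / (0.004902 + 0.000095) = 104.1 kN.

R_2 = 104.1 kN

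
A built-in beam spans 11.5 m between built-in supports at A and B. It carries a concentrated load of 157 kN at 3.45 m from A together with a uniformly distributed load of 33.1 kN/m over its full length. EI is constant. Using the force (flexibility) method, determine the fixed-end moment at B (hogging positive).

M_B = 478.5 kN·m

Take the two fixed-end moments M_A, M_B as redundants; the released structure is the simple span AB.
On the primary (simply-supported) span, the end slopes from the loading are:
  at A: point load 157 at a = 3.45: Pab(L + b)/(6LEI) = 1235/EI
  at B: point load 157 at a = 3.45: Pab(L + a)/(6LEI) = 944.7/EI
  at A: UDL 33.1: wL³/(24EI) = 2098/EI
  at B: UDL 33.1: wL³/(24EI) = 2098/EI
  θ_A0 = 3333/EI,  θ_B0 = 3042/EI
Flexibility coefficients: a unit moment at one end gives L/(3EI) there and L/(6EI) at the far end, so f₁₁ = f₂₂ = 3.833/EI and f₁₂ = f₂₁ = 1.917/EI.
Compatibility — zero rotation at each built-in end:
  3.833 M_A + 1.917 M_B = 3333
  1.917 M_A + 3.833 M_B = 3042
Solving the pair gives M_A = 630.2 kN·m and M_B = 478.5 kN·m (hogging).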